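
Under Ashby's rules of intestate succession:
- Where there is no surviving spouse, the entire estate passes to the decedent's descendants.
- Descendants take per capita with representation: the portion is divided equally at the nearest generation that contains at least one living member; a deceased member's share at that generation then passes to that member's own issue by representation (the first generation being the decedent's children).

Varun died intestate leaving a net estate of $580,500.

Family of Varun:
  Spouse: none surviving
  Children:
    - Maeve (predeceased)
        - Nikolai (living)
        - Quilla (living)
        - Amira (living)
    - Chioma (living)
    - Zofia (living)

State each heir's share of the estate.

The entire $580,500 passes to the descendants.
That amount ($580,500) is divided into 3 shares of $193,500: Chioma and Zofia each take $193,500; Maeve's $193,500 share passes to Maeve's issue.
Maeve's share ($193,500) is divided into 3 shares of $64,500: Nikolai, Quilla, and Amira each take $64,500.

Nikolai: $64,500; Quilla: $64,500; Amira: $64,500; Chioma: $193,500; Zofia: $193,500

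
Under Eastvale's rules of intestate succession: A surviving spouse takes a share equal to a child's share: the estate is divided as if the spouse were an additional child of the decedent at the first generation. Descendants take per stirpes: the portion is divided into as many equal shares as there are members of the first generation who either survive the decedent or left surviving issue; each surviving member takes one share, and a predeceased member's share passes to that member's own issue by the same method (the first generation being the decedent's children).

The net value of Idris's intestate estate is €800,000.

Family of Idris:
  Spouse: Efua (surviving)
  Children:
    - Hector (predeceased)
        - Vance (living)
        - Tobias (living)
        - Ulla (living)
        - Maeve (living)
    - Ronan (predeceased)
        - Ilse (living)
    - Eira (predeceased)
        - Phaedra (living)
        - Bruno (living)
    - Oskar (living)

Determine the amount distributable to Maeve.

Maeve receives €40,000.

The spouse counts as an additional share at the children's level, so there are 5 primary shares of €160,000. Efua takes one such share (€160,000).
The children's combined portion (€640,000) is divided into 4 shares of €160,000: Oskar takes €160,000; Hector's €160,000 share passes to Hector's issue; Ronan's €160,000 share passes to Ronan's issue; Eira's €160,000 share passes to Eira's issue.
Hector's share (€160,000) is divided into 4 shares of €40,000: Vance, Tobias, Ulla, and Maeve each take €40,000.
Ronan's share (€160,000) passes entirely to Ilse.
Eira's share (€160,000) is divided into 2 shares of €80,000: Phaedra and Bruno each take €80,000.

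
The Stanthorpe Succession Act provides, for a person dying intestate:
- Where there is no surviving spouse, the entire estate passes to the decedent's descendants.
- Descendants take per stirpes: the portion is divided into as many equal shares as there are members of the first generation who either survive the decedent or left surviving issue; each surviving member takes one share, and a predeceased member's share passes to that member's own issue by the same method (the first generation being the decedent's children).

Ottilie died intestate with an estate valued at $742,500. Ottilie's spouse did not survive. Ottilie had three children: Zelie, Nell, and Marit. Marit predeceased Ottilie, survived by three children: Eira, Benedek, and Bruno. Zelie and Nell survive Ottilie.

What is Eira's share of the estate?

The entire $742,500 passes to the descendants.
That amount ($742,500) is divided into 3 shares of $247,500: Zelie and Nell each take $247,500; Marit's $247,500 share passes to Marit's issue.
Marit's share ($247,500) is divided into 3 shares of $82,500: Eira, Benedek, and Bruno each take $82,500.

Eira receives $82,500.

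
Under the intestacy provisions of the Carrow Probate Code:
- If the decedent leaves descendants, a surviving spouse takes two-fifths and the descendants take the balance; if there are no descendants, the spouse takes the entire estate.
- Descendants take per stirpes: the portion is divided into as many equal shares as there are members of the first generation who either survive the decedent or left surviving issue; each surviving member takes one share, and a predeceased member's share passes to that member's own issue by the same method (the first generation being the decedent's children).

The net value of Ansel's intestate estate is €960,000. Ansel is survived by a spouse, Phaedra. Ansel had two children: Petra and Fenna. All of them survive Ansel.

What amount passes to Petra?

Phaedra takes two-fifths of €960,000 = €384,000. The remaining €576,000 passes to the descendants.
The descendants' portion (€576,000) is divided into 2 shares of €288,000: Petra and Fenna each take €288,000.

Petra receives €288,000.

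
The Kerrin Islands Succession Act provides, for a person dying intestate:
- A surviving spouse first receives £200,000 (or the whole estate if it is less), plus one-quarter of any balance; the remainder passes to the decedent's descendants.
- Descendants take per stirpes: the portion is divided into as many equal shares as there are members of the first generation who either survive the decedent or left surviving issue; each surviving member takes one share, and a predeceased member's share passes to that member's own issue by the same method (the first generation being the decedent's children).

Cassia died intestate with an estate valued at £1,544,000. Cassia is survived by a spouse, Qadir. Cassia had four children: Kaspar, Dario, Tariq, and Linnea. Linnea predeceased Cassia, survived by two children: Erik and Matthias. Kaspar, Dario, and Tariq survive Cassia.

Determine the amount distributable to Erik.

Qadir first takes £200,000, leaving a balance of £1,344,000. Qadir then takes one-quarter of the balance (£336,000), for a total of £536,000. The remaining £1,008,000 passes to the descendants.
The descendants' portion (£1,008,000) is divided into 4 shares of £252,000: Kaspar, Dario, and Tariq each take £252,000; Linnea's £252,000 share passes to Linnea's issue.
Linnea's share (£252,000) is divided into 2 shares of £126,000: Erik and Matthias each take £126,000.

Erik receives £126,000.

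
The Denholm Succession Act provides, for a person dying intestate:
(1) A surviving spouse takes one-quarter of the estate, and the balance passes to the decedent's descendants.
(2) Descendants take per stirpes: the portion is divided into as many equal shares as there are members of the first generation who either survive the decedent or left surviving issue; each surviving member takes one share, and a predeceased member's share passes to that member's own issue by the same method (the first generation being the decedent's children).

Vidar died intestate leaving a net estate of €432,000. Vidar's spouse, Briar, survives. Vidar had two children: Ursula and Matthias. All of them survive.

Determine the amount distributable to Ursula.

Briar takes one-quarter of €432,000 = €108,000. The remaining €324,000 passes to the descendants.
The descendants' portion (€324,000) is divided into 2 shares of €162,000: Ursula and Matthias each take €162,000.

Ursula receives €162,000.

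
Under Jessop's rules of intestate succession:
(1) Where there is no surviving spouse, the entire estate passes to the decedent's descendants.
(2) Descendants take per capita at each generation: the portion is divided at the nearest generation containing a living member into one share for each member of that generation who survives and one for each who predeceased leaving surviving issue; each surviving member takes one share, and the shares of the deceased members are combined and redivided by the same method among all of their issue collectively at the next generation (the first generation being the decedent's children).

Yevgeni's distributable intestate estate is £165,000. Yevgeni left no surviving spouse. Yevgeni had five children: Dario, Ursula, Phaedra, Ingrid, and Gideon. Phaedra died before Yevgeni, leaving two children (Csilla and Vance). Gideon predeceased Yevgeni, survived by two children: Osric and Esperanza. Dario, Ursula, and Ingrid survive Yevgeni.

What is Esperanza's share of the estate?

The entire £165,000 passes to the descendants.
That amount (£165,000) is divided at the children's generation into 5 shares of £33,000. Dario, Ursula, and Ingrid each take £33,000. The 2 shares of the deceased (Phaedra and Gideon) are combined into a pool of £66,000.
That pool (£66,000) is divided at the grandchildren's generation equally among Csilla, Vance, Osric, and Esperanza: £16,500 each.

Esperanza receives £16,500.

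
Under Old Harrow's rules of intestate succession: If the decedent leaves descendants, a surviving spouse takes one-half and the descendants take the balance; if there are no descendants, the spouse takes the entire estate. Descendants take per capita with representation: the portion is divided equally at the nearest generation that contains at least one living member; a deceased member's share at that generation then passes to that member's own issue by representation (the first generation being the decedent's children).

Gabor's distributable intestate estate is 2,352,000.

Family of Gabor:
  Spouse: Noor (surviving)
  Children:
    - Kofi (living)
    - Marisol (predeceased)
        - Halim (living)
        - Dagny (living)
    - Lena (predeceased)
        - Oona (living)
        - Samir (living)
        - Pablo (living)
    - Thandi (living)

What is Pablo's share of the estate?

Pablo receives 98,000.

Noor takes one-half of 2,352,000 = 1,176,000. The remaining 1,176,000 passes to the descendants.
The descendants' portion (1,176,000) is divided into 4 shares of 294,000: Kofi and Thandi each take 294,000; Marisol's 294,000 share passes to Marisol's issue; Lena's 294,000 share passes to Lena's issue.
Marisol's share (294,000) is divided into 2 shares of 147,000: Halim and Dagny each take 147,000.
Lena's share (294,000) is divided into 3 shares of 98,000: Oona, Samir, and Pablo each take 98,000.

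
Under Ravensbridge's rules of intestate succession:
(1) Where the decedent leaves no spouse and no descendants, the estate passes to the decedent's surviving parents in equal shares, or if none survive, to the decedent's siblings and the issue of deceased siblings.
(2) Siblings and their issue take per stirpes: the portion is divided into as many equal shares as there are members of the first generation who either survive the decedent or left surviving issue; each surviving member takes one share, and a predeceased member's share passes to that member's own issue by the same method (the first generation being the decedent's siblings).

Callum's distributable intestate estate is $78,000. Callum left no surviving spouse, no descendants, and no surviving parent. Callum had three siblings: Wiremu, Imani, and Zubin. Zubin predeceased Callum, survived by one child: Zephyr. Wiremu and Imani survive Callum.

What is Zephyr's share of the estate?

Zephyr receives $26,000.

The entire $78,000 passes to the siblings and their issue.
That amount ($78,000) is divided into 3 shares of $26,000: Wiremu and Imani each take $26,000; Zubin's $26,000 share passes to Zubin's issue.
Zubin's share ($26,000) passes entirely to Zephyr.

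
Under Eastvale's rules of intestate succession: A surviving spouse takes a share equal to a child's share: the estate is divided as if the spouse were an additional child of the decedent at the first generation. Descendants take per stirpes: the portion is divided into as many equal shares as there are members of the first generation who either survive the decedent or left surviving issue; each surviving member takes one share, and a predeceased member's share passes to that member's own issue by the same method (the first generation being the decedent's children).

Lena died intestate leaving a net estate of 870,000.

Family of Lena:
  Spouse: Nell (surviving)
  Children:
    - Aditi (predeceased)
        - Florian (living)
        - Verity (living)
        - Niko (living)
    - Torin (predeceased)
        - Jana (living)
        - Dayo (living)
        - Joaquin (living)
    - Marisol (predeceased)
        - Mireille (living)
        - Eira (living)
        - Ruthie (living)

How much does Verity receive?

The spouse counts as an additional share at the children's level, so there are 4 primary shares of 217,500. Nell takes one such share (217,500).
The children's combined portion (652,500) is divided into 3 shares of 217,500: Aditi's 217,500 share passes to Aditi's issue; Torin's 217,500 share passes to Torin's issue; Marisol's 217,500 share passes to Marisol's issue.
Aditi's share (217,500) is divided into 3 shares of 72,500: Florian, Verity, and Niko each take 72,500.
Torin's share (217,500) is divided into 3 shares of 72,500: Jana, Dayo, and Joaquin each take 72,500.
Marisol's share (217,500) is divided into 3 shares of 72,500: Mireille, Eira, and Ruthie each take 72,500.

Verity receives 72,500.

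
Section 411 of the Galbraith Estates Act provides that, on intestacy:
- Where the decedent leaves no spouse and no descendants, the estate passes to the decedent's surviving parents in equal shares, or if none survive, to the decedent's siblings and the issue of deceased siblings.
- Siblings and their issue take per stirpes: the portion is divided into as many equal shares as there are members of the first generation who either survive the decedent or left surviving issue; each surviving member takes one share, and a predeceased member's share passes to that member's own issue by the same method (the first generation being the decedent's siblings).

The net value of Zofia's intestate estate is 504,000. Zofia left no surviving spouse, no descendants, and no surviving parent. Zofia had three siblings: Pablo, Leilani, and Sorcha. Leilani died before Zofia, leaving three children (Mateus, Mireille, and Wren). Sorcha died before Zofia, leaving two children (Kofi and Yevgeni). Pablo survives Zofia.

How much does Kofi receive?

The entire 504,000 passes to the siblings and their issue.
That amount (504,000) is divided into 3 shares of 168,000: Pablo takes 168,000; Leilani's 168,000 share passes to Leilani's issue; Sorcha's 168,000 share passes to Sorcha's issue.
Leilani's share (168,000) is divided into 3 shares of 56,000: Mateus, Mireille, and Wren each take 56,000.
Sorcha's share (168,000) is divided into 2 shares of 84,000: Kofi and Yevgeni each take 84,000.

Kofi receives 84,000.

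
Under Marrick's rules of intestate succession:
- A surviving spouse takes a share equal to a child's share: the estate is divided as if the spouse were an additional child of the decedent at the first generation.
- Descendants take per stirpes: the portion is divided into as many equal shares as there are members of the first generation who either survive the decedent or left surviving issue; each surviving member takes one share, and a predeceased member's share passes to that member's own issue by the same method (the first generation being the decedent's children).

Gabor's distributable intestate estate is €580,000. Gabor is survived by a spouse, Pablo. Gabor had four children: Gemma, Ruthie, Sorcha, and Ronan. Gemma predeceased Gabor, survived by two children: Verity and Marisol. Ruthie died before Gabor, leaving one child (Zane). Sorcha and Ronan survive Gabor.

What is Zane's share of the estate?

Zane receives €116,000.

The spouse counts as an additional share at the children's level, so there are 5 primary shares of €116,000. Pablo takes one such share (€116,000).
The children's combined portion (€464,000) is divided into 4 shares of €116,000: Sorcha and Ronan each take €116,000; Gemma's €116,000 share passes to Gemma's issue; Ruthie's €116,000 share passes to Ruthie's issue.
Gemma's share (€116,000) is divided into 2 shares of €58,000: Verity and Marisol each take €58,000.
Ruthie's share (€116,000) passes entirely to Zane.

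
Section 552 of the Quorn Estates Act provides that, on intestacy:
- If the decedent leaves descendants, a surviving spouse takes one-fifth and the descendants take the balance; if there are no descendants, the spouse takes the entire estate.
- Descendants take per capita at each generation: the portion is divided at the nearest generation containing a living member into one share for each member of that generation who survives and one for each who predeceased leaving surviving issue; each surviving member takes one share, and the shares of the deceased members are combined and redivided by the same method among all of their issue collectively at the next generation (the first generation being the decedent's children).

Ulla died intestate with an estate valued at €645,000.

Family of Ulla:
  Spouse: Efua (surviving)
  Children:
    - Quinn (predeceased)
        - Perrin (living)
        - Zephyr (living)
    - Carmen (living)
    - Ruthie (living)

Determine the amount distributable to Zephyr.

Efua takes one-fifth of €645,000 = €129,000. The remaining €516,000 passes to the descendants.
The descendants' portion (€516,000) is divided at the children's generation into 3 shares of €172,000. Carmen and Ruthie each take €172,000. The remaining share for the deceased Quinn (€172,000) is carried to the next generation.
That pool (€172,000) is divided at the grandchildren's generation equally among Perrin and Zephyr: €86,000 each.

Zephyr receives €86,000.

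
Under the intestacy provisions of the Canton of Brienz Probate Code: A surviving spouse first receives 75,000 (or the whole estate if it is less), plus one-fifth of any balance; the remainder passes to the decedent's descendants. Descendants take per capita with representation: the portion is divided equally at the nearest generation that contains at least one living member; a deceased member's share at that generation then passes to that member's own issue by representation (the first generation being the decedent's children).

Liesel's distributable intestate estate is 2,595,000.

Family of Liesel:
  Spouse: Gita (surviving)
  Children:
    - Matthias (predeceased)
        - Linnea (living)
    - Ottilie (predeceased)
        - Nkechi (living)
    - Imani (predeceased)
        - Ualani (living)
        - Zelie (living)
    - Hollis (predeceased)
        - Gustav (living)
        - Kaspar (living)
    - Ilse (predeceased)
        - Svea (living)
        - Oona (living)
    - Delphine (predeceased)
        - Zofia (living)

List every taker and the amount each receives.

Gita: 579,000; Linnea: 224,000; Nkechi: 224,000; Ualani: 224,000; Zelie: 224,000; Gustav: 224,000; Kaspar: 224,000; Svea: 224,000; Oona: 224,000; Zofia: 224,000

Gita first takes 75,000, leaving a balance of 2,520,000. Gita then takes one-fifth of the balance (504,000), for a total of 579,000. The remaining 2,016,000 passes to the descendants.
No child survives, so the initial division is made at the grandchildren's generation.
The descendants' portion (2,016,000) is divided into 9 shares of 224,000: Linnea, Nkechi, Ualani, Zelie, Gustav, Kaspar, Svea, Oona, and Zofia each take 224,000.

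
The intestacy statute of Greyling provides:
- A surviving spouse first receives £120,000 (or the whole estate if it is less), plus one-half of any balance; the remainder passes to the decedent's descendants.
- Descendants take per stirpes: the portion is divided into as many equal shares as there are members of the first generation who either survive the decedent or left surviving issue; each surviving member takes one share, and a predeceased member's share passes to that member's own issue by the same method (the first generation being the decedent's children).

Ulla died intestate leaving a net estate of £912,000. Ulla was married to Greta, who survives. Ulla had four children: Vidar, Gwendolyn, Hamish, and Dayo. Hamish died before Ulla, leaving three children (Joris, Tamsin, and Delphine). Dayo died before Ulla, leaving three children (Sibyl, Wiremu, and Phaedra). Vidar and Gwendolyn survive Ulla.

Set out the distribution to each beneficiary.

Greta first takes £120,000, leaving a balance of £792,000. Greta then takes one-half of the balance (£396,000), for a total of £516,000. The remaining £396,000 passes to the descendants.
The descendants' portion (£396,000) is divided into 4 shares of £99,000: Vidar and Gwendolyn each take £99,000; Hamish's £99,000 share passes to Hamish's issue; Dayo's £99,000 share passes to Dayo's issue.
Hamish's share (£99,000) is divided into 3 shares of £33,000: Joris, Tamsin, and Delphine each take £33,000.
Dayo's share (£99,000) is divided into 3 shares of £33,000: Sibyl, Wiremu, and Phaedra each take £33,000.

Greta: £516,000; Vidar: £99,000; Gwendolyn: £99,000; Joris: £33,000; Tamsin: £33,000; Delphine: £33,000; Sibyl: £33,000; Wiremu: £33,000; Phaedra: £33,000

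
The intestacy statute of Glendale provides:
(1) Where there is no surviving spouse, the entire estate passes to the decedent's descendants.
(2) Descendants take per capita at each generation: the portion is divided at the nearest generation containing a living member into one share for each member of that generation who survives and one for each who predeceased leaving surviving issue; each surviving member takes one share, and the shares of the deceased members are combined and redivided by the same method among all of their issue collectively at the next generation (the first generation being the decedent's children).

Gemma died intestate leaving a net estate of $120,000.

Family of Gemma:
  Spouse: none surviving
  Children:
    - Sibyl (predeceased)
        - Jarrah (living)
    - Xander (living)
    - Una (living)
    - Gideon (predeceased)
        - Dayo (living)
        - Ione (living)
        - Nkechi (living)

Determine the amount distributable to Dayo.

The entire $120,000 passes to the descendants.
That amount ($120,000) is divided at the children's generation into 4 shares of $30,000. Xander and Una each take $30,000. The 2 shares of the deceased (Sibyl and Gideon) are combined into a pool of $60,000.
That pool ($60,000) is divided at the grandchildren's generation equally among Jarrah, Dayo, Ione, and Nkechi: $15,000 each.

Dayo receives $15,000.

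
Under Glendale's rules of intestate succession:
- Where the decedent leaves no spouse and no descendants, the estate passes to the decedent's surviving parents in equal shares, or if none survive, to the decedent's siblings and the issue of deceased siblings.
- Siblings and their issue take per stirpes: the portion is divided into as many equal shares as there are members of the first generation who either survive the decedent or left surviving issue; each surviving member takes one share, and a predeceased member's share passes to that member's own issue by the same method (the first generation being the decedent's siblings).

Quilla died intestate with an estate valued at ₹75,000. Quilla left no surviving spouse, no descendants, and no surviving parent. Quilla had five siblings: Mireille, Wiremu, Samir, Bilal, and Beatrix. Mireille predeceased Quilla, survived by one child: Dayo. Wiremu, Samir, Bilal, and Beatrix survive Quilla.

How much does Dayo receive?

The entire ₹75,000 passes to the siblings and their issue.
That amount (₹75,000) is divided into 5 shares of ₹15,000: Wiremu, Samir, Bilal, and Beatrix each take ₹15,000; Mireille's ₹15,000 share passes to Mireille's issue.
Mireille's share (₹15,000) passes entirely to Dayo.

Dayo receives ₹15,000.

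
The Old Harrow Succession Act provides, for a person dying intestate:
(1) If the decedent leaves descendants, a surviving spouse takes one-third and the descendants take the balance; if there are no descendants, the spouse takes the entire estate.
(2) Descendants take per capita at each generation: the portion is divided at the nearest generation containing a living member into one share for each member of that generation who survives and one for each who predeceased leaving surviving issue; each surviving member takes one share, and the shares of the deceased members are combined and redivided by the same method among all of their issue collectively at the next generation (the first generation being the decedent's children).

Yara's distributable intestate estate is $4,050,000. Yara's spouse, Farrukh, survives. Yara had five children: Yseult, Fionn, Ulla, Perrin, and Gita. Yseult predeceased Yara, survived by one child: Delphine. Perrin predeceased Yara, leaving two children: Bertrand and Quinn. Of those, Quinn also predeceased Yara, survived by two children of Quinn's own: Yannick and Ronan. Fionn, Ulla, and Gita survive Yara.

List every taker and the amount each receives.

Farrukh takes one-third of $4,050,000 = $1,350,000. The remaining $2,700,000 passes to the descendants.
The descendants' portion ($2,700,000) is divided at the children's generation into 5 shares of $540,000. Fionn, Ulla, and Gita each take $540,000. The 2 shares of the deceased (Yseult and Perrin) are combined into a pool of $1,080,000.
That pool ($1,080,000) is divided at the grandchildren's generation into 3 shares of $360,000. Delphine and Bertrand each take $360,000. The remaining share for the deceased Quinn ($360,000) is carried to the next generation.
That pool ($360,000) is divided at the great-grandchildren's generation equally among Yannick and Ronan: $180,000 each.

Farrukh: $1,350,000; Delphine: $360,000; Fionn: $540,000; Ulla: $540,000; Bertrand: $360,000; Yannick: $180,000; Ronan: $180,000; Gita: $540,000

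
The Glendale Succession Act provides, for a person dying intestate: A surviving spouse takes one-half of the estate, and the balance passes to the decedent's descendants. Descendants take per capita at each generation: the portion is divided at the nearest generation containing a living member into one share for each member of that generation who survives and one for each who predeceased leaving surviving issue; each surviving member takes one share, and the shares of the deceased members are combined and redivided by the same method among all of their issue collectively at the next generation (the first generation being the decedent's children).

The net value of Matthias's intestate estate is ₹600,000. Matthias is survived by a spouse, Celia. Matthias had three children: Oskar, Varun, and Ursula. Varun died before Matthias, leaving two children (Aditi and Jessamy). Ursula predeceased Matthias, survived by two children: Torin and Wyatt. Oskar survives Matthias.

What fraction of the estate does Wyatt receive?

Wyatt receives 1/12 of the estate.

Celia takes one-half of ₹600,000 = ₹300,000. The remaining ₹300,000 passes to the descendants.
The descendants' portion (₹300,000) is divided at the children's generation into 3 shares of ₹100,000. Oskar takes ₹100,000. The 2 shares of the deceased (Varun and Ursula) are combined into a pool of ₹200,000.
That pool (₹200,000) is divided at the grandchildren's generation equally among Aditi, Jessamy, Torin, and Wyatt: ₹50,000 each.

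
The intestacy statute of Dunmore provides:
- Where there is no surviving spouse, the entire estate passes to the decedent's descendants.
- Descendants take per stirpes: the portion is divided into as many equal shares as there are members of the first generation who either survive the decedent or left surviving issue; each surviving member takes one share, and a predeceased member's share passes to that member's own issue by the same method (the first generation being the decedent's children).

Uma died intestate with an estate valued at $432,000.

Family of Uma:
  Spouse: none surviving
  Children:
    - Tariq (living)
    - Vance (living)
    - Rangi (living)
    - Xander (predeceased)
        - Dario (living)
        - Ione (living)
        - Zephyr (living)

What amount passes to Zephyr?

Zephyr receives $36,000.

The entire $432,000 passes to the descendants.
That amount ($432,000) is divided into 4 shares of $108,000: Tariq, Vance, and Rangi each take $108,000; Xander's $108,000 share passes to Xander's issue.
Xander's share ($108,000) is divided into 3 shares of $36,000: Dario, Ione, and Zephyr each take $36,000.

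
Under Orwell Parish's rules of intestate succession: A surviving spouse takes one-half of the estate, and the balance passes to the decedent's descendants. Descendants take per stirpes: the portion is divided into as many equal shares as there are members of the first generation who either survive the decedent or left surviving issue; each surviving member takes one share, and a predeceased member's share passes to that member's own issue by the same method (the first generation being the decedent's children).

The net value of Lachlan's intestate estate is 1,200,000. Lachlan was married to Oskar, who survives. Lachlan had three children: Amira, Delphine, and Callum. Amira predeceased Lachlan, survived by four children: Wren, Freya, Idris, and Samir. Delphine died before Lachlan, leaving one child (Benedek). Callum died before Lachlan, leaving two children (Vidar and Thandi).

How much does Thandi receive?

Oskar takes one-half of 1,200,000 = 600,000. The remaining 600,000 passes to the descendants.
The descendants' portion (600,000) is divided into 3 shares of 200,000: Amira's 200,000 share passes to Amira's issue; Delphine's 200,000 share passes to Delphine's issue; Callum's 200,000 share passes to Callum's issue.
Amira's share (200,000) is divided into 4 shares of 50,000: Wren, Freya, Idris, and Samir each take 50,000.
Delphine's share (200,000) passes entirely to Benedek.
Callum's share (200,000) is divided into 2 shares of 100,000: Vidar and Thandi each take 100,000.

Thandi receives 100,000.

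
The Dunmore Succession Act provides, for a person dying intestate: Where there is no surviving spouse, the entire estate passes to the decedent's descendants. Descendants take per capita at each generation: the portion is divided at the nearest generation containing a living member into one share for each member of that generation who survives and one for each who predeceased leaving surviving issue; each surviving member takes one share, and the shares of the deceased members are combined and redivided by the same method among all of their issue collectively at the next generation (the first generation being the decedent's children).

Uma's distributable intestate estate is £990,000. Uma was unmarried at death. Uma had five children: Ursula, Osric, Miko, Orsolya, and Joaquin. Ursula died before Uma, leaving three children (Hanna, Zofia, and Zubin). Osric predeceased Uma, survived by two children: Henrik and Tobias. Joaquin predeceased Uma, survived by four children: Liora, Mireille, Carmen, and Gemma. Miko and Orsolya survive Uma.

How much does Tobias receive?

The entire £990,000 passes to the descendants.
That amount (£990,000) is divided at the children's generation into 5 shares of £198,000. Miko and Orsolya each take £198,000. The 3 shares of the deceased (Ursula, Osric, and Joaquin) are combined into a pool of £594,000.
That pool (£594,000) is divided at the grandchildren's generation equally among Hanna, Zofia, Zubin, Henrik, Tobias, Liora, Mireille, Carmen, and Gemma: £66,000 each.

Tobias receives £66,000.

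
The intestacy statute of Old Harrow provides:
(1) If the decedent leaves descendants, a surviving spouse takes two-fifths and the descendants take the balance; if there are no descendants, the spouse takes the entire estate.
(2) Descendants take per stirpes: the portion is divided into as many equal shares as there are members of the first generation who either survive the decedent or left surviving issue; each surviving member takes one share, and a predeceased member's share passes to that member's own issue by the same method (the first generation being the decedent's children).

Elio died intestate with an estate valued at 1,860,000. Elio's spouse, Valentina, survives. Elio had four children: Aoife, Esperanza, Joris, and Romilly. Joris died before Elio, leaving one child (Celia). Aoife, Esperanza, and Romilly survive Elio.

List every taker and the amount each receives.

Valentina takes two-fifths of 1,860,000 = 744,000. The remaining 1,116,000 passes to the descendants.
The descendants' portion (1,116,000) is divided into 4 shares of 279,000: Aoife, Esperanza, and Romilly each take 279,000; Joris's 279,000 share passes to Joris's issue.
Joris's share (279,000) passes entirely to Celia.

Valentina: 744,000; Aoife: 279,000; Esperanza: 279,000; Celia: 279,000; Romilly: 279,000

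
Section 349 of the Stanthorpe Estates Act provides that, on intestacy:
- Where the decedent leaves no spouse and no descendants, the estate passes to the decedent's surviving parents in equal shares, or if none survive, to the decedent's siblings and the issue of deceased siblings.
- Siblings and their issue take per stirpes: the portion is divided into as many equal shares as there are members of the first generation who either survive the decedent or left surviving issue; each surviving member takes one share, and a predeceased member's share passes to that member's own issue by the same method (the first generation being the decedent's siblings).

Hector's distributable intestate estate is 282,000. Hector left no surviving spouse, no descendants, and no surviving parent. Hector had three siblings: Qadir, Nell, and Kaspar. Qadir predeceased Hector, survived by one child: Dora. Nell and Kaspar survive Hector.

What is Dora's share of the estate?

The entire 282,000 passes to the siblings and their issue.
That amount (282,000) is divided into 3 shares of 94,000: Nell and Kaspar each take 94,000; Qadir's 94,000 share passes to Qadir's issue.
Qadir's share (94,000) passes entirely to Dora.

Dora receives 94,000.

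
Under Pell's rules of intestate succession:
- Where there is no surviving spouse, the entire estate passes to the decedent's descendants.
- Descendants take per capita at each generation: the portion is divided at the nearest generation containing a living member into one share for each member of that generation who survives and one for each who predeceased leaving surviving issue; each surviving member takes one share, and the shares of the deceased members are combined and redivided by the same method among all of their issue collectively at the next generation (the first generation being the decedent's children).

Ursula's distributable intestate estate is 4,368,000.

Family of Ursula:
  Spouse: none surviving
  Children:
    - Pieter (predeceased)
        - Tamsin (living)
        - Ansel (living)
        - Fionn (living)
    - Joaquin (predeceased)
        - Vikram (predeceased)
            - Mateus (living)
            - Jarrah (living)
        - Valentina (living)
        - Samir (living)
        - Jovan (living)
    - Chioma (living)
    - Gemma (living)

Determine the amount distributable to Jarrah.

Jarrah receives 156,000.

The entire 4,368,000 passes to the descendants.
That amount (4,368,000) is divided at the children's generation into 4 shares of 1,092,000. Chioma and Gemma each take 1,092,000. The 2 shares of the deceased (Pieter and Joaquin) are combined into a pool of 2,184,000.
That pool (2,184,000) is divided at the grandchildren's generation into 7 shares of 312,000. Tamsin, Ansel, Fionn, Valentina, Samir, and Jovan each take 312,000. The remaining share for the deceased Vikram (312,000) is carried to the next generation.
That pool (312,000) is divided at the great-grandchildren's generation equally among Mateus and Jarrah: 156,000 each.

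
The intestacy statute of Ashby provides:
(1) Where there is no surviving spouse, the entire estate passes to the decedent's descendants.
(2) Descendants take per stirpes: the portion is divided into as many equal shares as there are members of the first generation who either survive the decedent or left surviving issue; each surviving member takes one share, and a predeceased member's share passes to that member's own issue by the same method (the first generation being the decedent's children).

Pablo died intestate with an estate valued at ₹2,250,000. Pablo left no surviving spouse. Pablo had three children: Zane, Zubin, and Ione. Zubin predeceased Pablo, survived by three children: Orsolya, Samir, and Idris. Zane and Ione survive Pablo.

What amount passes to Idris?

The entire ₹2,250,000 passes to the descendants.
That amount (₹2,250,000) is divided into 3 shares of ₹750,000: Zane and Ione each take ₹750,000; Zubin's ₹750,000 share passes to Zubin's issue.
Zubin's share (₹750,000) is divided into 3 shares of ₹250,000: Orsolya, Samir, and Idris each take ₹250,000.

Idris receives ₹250,000.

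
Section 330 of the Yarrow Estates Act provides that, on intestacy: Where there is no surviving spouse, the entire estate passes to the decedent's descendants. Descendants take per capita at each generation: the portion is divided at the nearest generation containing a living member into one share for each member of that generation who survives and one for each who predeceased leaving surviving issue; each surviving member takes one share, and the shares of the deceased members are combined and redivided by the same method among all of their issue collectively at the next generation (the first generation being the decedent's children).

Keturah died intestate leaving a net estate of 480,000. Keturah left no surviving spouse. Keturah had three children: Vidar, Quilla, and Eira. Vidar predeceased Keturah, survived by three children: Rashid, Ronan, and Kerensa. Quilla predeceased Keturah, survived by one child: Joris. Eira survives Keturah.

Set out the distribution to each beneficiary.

Rashid: 80,000; Ronan: 80,000; Kerensa: 80,000; Joris: 80,000; Eira: 160,000

The entire 480,000 passes to the descendants.
That amount (480,000) is divided at the children's generation into 3 shares of 160,000. Eira takes 160,000. The 2 shares of the deceased (Vidar and Quilla) are combined into a pool of 320,000.
That pool (320,000) is divided at the grandchildren's generation equally among Rashid, Ronan, Kerensa, and Joris: 80,000 each.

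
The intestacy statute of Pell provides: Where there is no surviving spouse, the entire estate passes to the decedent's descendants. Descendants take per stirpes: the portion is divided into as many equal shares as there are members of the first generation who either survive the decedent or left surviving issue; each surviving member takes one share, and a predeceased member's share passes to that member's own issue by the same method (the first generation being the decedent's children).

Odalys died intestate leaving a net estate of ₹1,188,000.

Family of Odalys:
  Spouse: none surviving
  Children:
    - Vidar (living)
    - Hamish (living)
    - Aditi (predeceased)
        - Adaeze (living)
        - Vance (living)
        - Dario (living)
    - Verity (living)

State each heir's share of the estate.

The entire ₹1,188,000 passes to the descendants.
That amount (₹1,188,000) is divided into 4 shares of ₹297,000: Vidar, Hamish, and Verity each take ₹297,000; Aditi's ₹297,000 share passes to Aditi's issue.
Aditi's share (₹297,000) is divided into 3 shares of ₹99,000: Adaeze, Vance, and Dario each take ₹99,000.

Vidar: ₹297,000; Hamish: ₹297,000; Adaeze: ₹99,000; Vance: ₹99,000; Dario: ₹99,000; Verity: ₹297,000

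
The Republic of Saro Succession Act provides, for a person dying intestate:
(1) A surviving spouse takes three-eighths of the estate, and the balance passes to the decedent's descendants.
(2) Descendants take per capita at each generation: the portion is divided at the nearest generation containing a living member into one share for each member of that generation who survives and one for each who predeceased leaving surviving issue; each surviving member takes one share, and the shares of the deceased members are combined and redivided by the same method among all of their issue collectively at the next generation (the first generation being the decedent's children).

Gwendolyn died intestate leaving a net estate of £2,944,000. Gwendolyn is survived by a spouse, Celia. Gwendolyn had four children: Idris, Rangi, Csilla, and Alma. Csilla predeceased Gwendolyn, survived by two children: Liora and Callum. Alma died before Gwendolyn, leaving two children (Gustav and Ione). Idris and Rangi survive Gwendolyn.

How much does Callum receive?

Callum receives £230,000.

Celia takes three-eighths of £2,944,000 = £1,104,000. The remaining £1,840,000 passes to the descendants.
The descendants' portion (£1,840,000) is divided at the children's generation into 4 shares of £460,000. Idris and Rangi each take £460,000. The 2 shares of the deceased (Csilla and Alma) are combined into a pool of £920,000.
That pool (£920,000) is divided at the grandchildren's generation equally among Liora, Callum, Gustav, and Ione: £230,000 each.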